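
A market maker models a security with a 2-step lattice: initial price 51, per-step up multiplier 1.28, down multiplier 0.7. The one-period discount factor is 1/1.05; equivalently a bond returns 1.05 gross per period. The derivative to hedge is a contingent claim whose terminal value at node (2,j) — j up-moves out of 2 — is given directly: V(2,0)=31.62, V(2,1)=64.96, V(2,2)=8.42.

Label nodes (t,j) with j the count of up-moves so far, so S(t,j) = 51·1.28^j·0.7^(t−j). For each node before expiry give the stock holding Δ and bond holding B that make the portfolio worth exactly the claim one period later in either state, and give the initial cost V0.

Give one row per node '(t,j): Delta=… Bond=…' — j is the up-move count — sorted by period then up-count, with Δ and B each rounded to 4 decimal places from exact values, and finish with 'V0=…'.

(0,0): Delta=-0.6728 Bond=69.8055
(1,0): Delta=1.6102 Bond=-8.2076
(1,1): Delta=-1.4933 Bond=126.8552
V0=35.4904

Under the risk-neutral measure, an up-move has probability p* = (R−d)/(u−d) = 0.6034 and values discount at R = 1.05.
Terminal values V(2,·): V(2,0)=31.6200, V(2,1)=64.9600, V(2,2)=8.4200
  t=1,j=0: stock 35.7000 → up 45.6960 (V=64.9600), down 24.9900 (V=31.6200). Price 49.2752; hedge Δ=1.6102, bond B=-8.2076.
  t=1,j=1: stock 65.2800 → up 83.5584 (V=8.4200), down 45.6960 (V=64.9600). Price 29.3724; hedge Δ=-1.4933, bond B=126.8552.
  t=0,j=0: stock 51.0000 → up 65.2800 (V=29.3724), down 35.7000 (V=49.2752). Price 35.4904; hedge Δ=-0.6728, bond B=69.8055.
Self-financing check: at every node Δ·S+B equals the discounted successor values.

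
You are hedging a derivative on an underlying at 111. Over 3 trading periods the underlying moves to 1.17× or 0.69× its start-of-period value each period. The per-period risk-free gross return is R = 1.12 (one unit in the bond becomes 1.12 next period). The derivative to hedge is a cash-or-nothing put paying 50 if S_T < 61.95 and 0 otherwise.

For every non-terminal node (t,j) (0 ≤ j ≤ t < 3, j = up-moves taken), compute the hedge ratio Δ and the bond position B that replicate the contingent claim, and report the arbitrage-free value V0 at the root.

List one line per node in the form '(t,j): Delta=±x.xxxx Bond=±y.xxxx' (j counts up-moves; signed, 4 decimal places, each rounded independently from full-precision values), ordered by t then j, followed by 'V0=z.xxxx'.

(0,0): Delta=-0.1396 Bond=16.5762
(1,0): Delta=-1.0878 Bond=91.1894
(1,1): Delta=-0.0746 Bond=10.1206
(2,0): Delta=0.0000 Bond=44.6429
(2,1): Delta=-1.1624 Bond=108.8170
(2,2): Delta=0.0000 Bond=0.0000
V0=1.0780

The replicating-portfolio and risk-neutral prices coincide; use p* = (1.12−0.69)/(1.17−0.69) = 0.8958 for the latter.
At expiry t=3: V(3,0)=50.0000, V(3,1)=50.0000, V(3,2)=0.0000, V(3,3)=0.0000
(2,0): S=52.8471. Δ = (V_up−V_dn)/(S_up−S_dn) = (50.0000−50.0000)/(61.8311−36.4645) = 0.0000. V = [p*·50.0000 + (1−p*)·50.0000]/1.12 = 44.6429. B = V − Δ·S = 44.6429.
(2,1): S=89.6103. Δ = (V_up−V_dn)/(S_up−S_dn) = (0.0000−50.0000)/(104.8441−61.8311) = -1.1624. V = [p*·0.0000 + (1−p*)·50.0000]/1.12 = 4.6503. B = V − Δ·S = 108.8170.
(2,2): S=151.9479. Δ = (V_up−V_dn)/(S_up−S_dn) = (0.0000−0.0000)/(177.7790−104.8441) = 0.0000. V = [p*·0.0000 + (1−p*)·0.0000]/1.12 = 0.0000. B = V − Δ·S = 0.0000.
(1,0): S=76.5900. Δ = (V_up−V_dn)/(S_up−S_dn) = (4.6503−44.6429)/(89.6103−52.8471) = -1.0878. V = [p*·4.6503 + (1−p*)·44.6429]/1.12 = 7.8716. B = V − Δ·S = 91.1894.
(1,1): S=129.8700. Δ = (V_up−V_dn)/(S_up−S_dn) = (0.0000−4.6503)/(151.9479−89.6103) = -0.0746. V = [p*·0.0000 + (1−p*)·4.6503]/1.12 = 0.4325. B = V − Δ·S = 10.1206.
(0,0): S=111.0000. Δ = (V_up−V_dn)/(S_up−S_dn) = (0.4325−7.8716)/(129.8700−76.5900) = -0.1396. V = [p*·0.4325 + (1−p*)·7.8716]/1.12 = 1.0780. B = V − Δ·S = 16.5762.
Each (Δ,B) replicates both successor values, so the strategy is self-financing and V0 is arbitrage-free.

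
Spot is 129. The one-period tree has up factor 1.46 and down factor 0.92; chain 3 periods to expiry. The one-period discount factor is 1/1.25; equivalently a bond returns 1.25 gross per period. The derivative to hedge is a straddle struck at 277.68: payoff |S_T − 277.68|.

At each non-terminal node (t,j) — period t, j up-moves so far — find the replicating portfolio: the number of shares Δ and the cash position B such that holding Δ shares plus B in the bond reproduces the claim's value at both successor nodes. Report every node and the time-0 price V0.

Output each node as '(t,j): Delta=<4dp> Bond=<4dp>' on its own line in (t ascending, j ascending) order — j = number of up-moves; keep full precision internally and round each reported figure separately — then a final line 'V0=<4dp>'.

Risk-neutral probability p* = (R−d)/(u−d) = (1.25−0.92)/(1.46−0.92) = 0.6111.
Terminal payoffs: V(3,0)=177.2292, V(3,1)=118.2690, V(3,2)=24.7017, V(3,3)=123.7855
(2,0): S=109.1856. Δ = (V_up−V_dn)/(S_up−S_dn) = (118.2690−177.2292)/(159.4110−100.4508) = -1.0000. V = [p*·118.2690 + (1−p*)·177.2292]/1.25 = 112.9584. B = V − Δ·S = 222.1440.
(2,1): S=173.2728. Δ = (V_up−V_dn)/(S_up−S_dn) = (24.7017−118.2690)/(252.9783−159.4110) = -1.0000. V = [p*·24.7017 + (1−p*)·118.2690]/1.25 = 48.8712. B = V − Δ·S = 222.1440.
(2,2): S=274.9764. Δ = (V_up−V_dn)/(S_up−S_dn) = (123.7855−24.7017)/(401.4655−252.9783) = 0.6673. V = [p*·123.7855 + (1−p*)·24.7017]/1.25 = 68.2024. B = V − Δ·S = -115.2862.
(1,0): S=118.6800. Δ = (V_up−V_dn)/(S_up−S_dn) = (48.8712−112.9584)/(173.2728−109.1856) = -1.0000. V = [p*·48.8712 + (1−p*)·112.9584]/1.25 = 59.0352. B = V − Δ·S = 177.7152.
(1,1): S=188.3400. Δ = (V_up−V_dn)/(S_up−S_dn) = (68.2024−48.8712)/(274.9764−173.2728) = 0.1901. V = [p*·68.2024 + (1−p*)·48.8712]/1.25 = 48.5477. B = V − Δ·S = 12.7493.
(0,0): S=129.0000. Δ = (V_up−V_dn)/(S_up−S_dn) = (48.5477−59.0352)/(188.3400−118.6800) = -0.1506. V = [p*·48.5477 + (1−p*)·59.0352]/1.25 = 42.1010. B = V − Δ·S = 61.5222.
Self-financing check: at every node Δ·S+B equals the discounted successor values.

(0,0): Delta=-0.1506 Bond=61.5222
(1,0): Delta=-1.0000 Bond=177.7152
(1,1): Delta=0.1901 Bond=12.7493
(2,0): Delta=-1.0000 Bond=222.1440
(2,1): Delta=-1.0000 Bond=222.1440
(2,2): Delta=0.6673 Bond=-115.2862
V0=42.1010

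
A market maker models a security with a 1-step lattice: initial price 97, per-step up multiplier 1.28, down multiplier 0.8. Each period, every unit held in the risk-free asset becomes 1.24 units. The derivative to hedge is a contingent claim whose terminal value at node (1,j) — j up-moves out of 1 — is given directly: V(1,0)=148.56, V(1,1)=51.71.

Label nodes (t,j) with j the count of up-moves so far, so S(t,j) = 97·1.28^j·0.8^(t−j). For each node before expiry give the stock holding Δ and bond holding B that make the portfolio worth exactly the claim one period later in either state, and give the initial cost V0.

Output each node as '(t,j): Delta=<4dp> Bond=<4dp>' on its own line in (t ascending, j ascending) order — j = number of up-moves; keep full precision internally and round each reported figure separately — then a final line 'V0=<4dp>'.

No-arbitrage ⇒ martingale measure with p* = (R−d)/(u−d) = 0.9167.
At expiry t=1: V(1,0)=148.5600, V(1,1)=51.7100
Node (0,0) S=97.0000: V=(p*·51.7100+(1−p*)·148.5600)/1.24=48.2103; Δ=(51.7100−148.5600)/(124.1600−77.6000)=-2.0801; B=V−Δ·S=249.9812
Root portfolio cost Δ·97+B reproduces V0=48.2103.

(0,0): Delta=-2.0801 Bond=249.9812
V0=48.2103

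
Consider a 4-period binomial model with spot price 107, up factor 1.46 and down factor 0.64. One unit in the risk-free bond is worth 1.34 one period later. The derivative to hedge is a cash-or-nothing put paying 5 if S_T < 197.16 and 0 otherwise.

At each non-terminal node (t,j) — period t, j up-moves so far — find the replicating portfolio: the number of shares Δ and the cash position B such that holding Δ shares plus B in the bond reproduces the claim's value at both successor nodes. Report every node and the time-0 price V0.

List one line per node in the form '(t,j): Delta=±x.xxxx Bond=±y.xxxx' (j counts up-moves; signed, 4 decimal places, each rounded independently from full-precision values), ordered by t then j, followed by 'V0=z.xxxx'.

The replicating-portfolio and risk-neutral prices coincide; use p* = (1.34−0.64)/(1.46−0.64) = 0.8537 for the latter.
Terminal values V(4,·): V(4,0)=5.0000, V(4,1)=5.0000, V(4,2)=5.0000, V(4,3)=0.0000, V(4,4)=0.0000
Node (3,0) S=28.0494: V=(p*·5.0000+(1−p*)·5.0000)/1.34=3.7313; Δ=(5.0000−5.0000)/(40.9521−17.9516)=0.0000; B=V−Δ·S=3.7313
Node (3,1) S=63.9877: V=(p*·5.0000+(1−p*)·5.0000)/1.34=3.7313; Δ=(5.0000−5.0000)/(93.4221−40.9521)=0.0000; B=V−Δ·S=3.7313
Node (3,2) S=145.9720: V=(p*·0.0000+(1−p*)·5.0000)/1.34=0.5461; Δ=(0.0000−5.0000)/(213.1191−93.4221)=-0.0418; B=V−Δ·S=6.6436
Node (3,3) S=332.9986: V=(p*·0.0000+(1−p*)·0.0000)/1.34=0.0000; Δ=(0.0000−0.0000)/(486.1779−213.1191)=0.0000; B=V−Δ·S=0.0000
Node (2,0) S=43.8272: V=(p*·3.7313+(1−p*)·3.7313)/1.34=2.7846; Δ=(3.7313−3.7313)/(63.9877−28.0494)=0.0000; B=V−Δ·S=2.7846
Node (2,1) S=99.9808: V=(p*·0.5461+(1−p*)·3.7313)/1.34=0.7554; Δ=(0.5461−3.7313)/(145.9720−63.9877)=-0.0389; B=V−Δ·S=4.6399
Node (2,2) S=228.0812: V=(p*·0.0000+(1−p*)·0.5461)/1.34=0.0596; Δ=(0.0000−0.5461)/(332.9986−145.9720)=-0.0029; B=V−Δ·S=0.7255
Node (1,0) S=68.4800: V=(p*·0.7554+(1−p*)·2.7846)/1.34=0.7853; Δ=(0.7554−2.7846)/(99.9808−43.8272)=-0.0361; B=V−Δ·S=3.2600
Node (1,1) S=156.2200: V=(p*·0.0596+(1−p*)·0.7554)/1.34=0.1205; Δ=(0.0596−0.7554)/(228.0812−99.9808)=-0.0054; B=V−Δ·S=0.9689
Node (0,0) S=107.0000: V=(p*·0.1205+(1−p*)·0.7853)/1.34=0.1625; Δ=(0.1205−0.7853)/(156.2200−68.4800)=-0.0076; B=V−Δ·S=0.9733
The time-0 hedge costs 0.1625, which is the no-arbitrage price.

(0,0): Delta=-0.0076 Bond=0.9733
(1,0): Delta=-0.0361 Bond=3.2600
(1,1): Delta=-0.0054 Bond=0.9689
(2,0): Delta=0.0000 Bond=2.7846
(2,1): Delta=-0.0389 Bond=4.6399
(2,2): Delta=-0.0029 Bond=0.7255
(3,0): Delta=0.0000 Bond=3.7313
(3,1): Delta=0.0000 Bond=3.7313
(3,2): Delta=-0.0418 Bond=6.6436
(3,3): Delta=0.0000 Bond=0.0000
V0=0.1625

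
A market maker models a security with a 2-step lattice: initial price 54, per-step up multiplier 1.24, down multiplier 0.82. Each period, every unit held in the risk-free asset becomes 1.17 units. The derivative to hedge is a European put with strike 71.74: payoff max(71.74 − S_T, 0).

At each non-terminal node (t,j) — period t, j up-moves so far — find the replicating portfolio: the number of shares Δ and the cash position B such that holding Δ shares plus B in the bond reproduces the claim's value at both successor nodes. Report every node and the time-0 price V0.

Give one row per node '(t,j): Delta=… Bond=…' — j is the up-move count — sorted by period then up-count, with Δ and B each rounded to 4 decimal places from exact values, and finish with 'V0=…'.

(0,0): Delta=-0.6454 Bond=38.9880
(1,0): Delta=-1.0000 Bond=61.3162
(1,1): Delta=-0.5985 Bond=42.4759
V0=4.1347

Under the risk-neutral measure, an up-move has probability p* = (R−d)/(u−d) = 0.8333 and values discount at R = 1.17.
Terminal payoffs: V(2,0)=35.4304, V(2,1)=16.8328, V(2,2)=0.0000
Node (1,0) S=44.2800: V=(p*·16.8328+(1−p*)·35.4304)/1.17=17.0362; Δ=(16.8328−35.4304)/(54.9072−36.3096)=-1.0000; B=V−Δ·S=61.3162
Node (1,1) S=66.9600: V=(p*·0.0000+(1−p*)·16.8328)/1.17=2.3978; Δ=(0.0000−16.8328)/(83.0304−54.9072)=-0.5985; B=V−Δ·S=42.4759
Node (0,0) S=54.0000: V=(p*·2.3978+(1−p*)·17.0362)/1.17=4.1347; Δ=(2.3978−17.0362)/(66.9600−44.2800)=-0.6454; B=V−Δ·S=38.9880
The time-0 hedge costs 4.1347, which is the no-arbitrage price.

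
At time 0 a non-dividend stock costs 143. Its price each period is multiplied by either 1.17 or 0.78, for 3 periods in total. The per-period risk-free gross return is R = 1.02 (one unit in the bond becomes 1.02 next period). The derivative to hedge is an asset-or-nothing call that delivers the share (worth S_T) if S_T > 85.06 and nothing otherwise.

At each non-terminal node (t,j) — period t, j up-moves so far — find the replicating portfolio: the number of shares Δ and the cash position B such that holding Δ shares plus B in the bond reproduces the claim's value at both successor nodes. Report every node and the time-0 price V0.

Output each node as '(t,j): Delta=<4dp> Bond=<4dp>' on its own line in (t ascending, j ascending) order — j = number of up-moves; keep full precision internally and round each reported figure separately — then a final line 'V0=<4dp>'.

(0,0): Delta=1.1730 Bond=-28.3788
(1,0): Delta=1.5882 Bond=-75.2606
(1,1): Delta=1.0000 Bond=0.0000
(2,0): Delta=3.0000 Bond=-199.5910
(2,1): Delta=1.0000 Bond=0.0000
(2,2): Delta=1.0000 Bond=0.0000
V0=139.3617

Risk-neutral probability p* = (R−d)/(u−d) = (1.02−0.78)/(1.17−0.78) = 0.6154.
At expiry t=3: V(3,0)=0.0000, V(3,1)=101.7914, V(3,2)=152.6871, V(3,3)=229.0307
Node (2,0) S=87.0012: V=(p*·101.7914+(1−p*)·0.0000)/1.02=61.4126; Δ=(101.7914−0.0000)/(101.7914−67.8609)=3.0000; B=V−Δ·S=-199.5910
Node (2,1) S=130.5018: V=(p*·152.6871+(1−p*)·101.7914)/1.02=130.5018; Δ=(152.6871−101.7914)/(152.6871−101.7914)=1.0000; B=V−Δ·S=0.0000
Node (2,2) S=195.7527: V=(p*·229.0307+(1−p*)·152.6871)/1.02=195.7527; Δ=(229.0307−152.6871)/(229.0307−152.6871)=1.0000; B=V−Δ·S=0.0000
Node (1,0) S=111.5400: V=(p*·130.5018+(1−p*)·61.4126)/1.02=101.8912; Δ=(130.5018−61.4126)/(130.5018−87.0012)=1.5882; B=V−Δ·S=-75.2606
Node (1,1) S=167.3100: V=(p*·195.7527+(1−p*)·130.5018)/1.02=167.3100; Δ=(195.7527−130.5018)/(195.7527−130.5018)=1.0000; B=V−Δ·S=0.0000
Node (0,0) S=143.0000: V=(p*·167.3100+(1−p*)·101.8912)/1.02=139.3617; Δ=(167.3100−101.8912)/(167.3100−111.5400)=1.1730; B=V−Δ·S=-28.3788
Root portfolio cost Δ·143+B reproduces V0=139.3617.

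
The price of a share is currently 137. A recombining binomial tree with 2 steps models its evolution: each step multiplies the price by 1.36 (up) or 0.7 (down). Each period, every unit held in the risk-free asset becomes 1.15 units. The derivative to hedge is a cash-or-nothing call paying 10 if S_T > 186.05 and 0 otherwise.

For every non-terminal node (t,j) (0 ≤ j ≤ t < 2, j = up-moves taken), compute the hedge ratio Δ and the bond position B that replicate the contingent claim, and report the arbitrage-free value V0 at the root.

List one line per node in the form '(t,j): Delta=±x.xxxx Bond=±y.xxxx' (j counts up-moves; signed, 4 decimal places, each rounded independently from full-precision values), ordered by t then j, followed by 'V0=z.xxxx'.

Risk-neutral probability p* = (R−d)/(u−d) = (1.15−0.7)/(1.36−0.7) = 0.6818.
At expiry t=2: V(2,0)=0.0000, V(2,1)=0.0000, V(2,2)=10.0000
(1,0): S=95.9000. Δ = (V_up−V_dn)/(S_up−S_dn) = (0.0000−0.0000)/(130.4240−67.1300) = 0.0000. V = [p*·0.0000 + (1−p*)·0.0000]/1.15 = 0.0000. B = V − Δ·S = 0.0000.
(1,1): S=186.3200. Δ = (V_up−V_dn)/(S_up−S_dn) = (10.0000−0.0000)/(253.3952−130.4240) = 0.0813. V = [p*·10.0000 + (1−p*)·0.0000]/1.15 = 5.9289. B = V − Δ·S = -9.2227.
(0,0): S=137.0000. Δ = (V_up−V_dn)/(S_up−S_dn) = (5.9289−0.0000)/(186.3200−95.9000) = 0.0656. V = [p*·5.9289 + (1−p*)·0.0000]/1.15 = 3.5151. B = V − Δ·S = -5.4680.
Root portfolio cost Δ·137+B reproduces V0=3.5151.

(0,0): Delta=0.0656 Bond=-5.4680
(1,0): Delta=0.0000 Bond=0.0000
(1,1): Delta=0.0813 Bond=-9.2227
V0=3.5151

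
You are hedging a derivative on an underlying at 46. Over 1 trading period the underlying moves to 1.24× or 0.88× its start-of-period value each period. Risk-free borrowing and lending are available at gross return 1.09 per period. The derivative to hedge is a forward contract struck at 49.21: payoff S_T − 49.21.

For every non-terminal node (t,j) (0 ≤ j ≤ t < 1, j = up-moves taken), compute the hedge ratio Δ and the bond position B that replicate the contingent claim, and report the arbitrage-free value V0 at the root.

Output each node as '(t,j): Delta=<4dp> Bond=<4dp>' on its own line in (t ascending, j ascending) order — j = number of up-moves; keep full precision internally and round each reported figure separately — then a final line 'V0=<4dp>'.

(0,0): Delta=1.0000 Bond=-45.1468
V0=0.8532

Under the risk-neutral measure, an up-move has probability p* = (R−d)/(u−d) = 0.5833 and values discount at R = 1.09.
At expiry t=1: V(1,0)=-8.7300, V(1,1)=7.8300
(0,0): S=46.0000. Δ = (V_up−V_dn)/(S_up−S_dn) = (7.8300−-8.7300)/(57.0400−40.4800) = 1.0000. V = [p*·7.8300 + (1−p*)·-8.7300]/1.09 = 0.8532. B = V − Δ·S = -45.1468.
Root portfolio cost Δ·46+B reproduces V0=0.8532.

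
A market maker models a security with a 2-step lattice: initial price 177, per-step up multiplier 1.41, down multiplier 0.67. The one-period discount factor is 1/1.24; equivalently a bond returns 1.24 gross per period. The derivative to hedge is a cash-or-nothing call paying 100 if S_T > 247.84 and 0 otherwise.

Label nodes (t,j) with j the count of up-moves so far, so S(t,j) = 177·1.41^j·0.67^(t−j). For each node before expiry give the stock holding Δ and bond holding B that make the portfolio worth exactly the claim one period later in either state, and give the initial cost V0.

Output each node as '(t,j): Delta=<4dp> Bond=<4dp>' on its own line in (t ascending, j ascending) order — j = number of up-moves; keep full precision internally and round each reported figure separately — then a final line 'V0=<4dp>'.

Under the risk-neutral measure, an up-move has probability p* = (R−d)/(u−d) = 0.7703 and values discount at R = 1.24.
At expiry t=2: V(2,0)=0.0000, V(2,1)=0.0000, V(2,2)=100.0000
(1,0): S=118.5900. Δ = (V_up−V_dn)/(S_up−S_dn) = (0.0000−0.0000)/(167.2119−79.4553) = 0.0000. V = [p*·0.0000 + (1−p*)·0.0000]/1.24 = 0.0000. B = V − Δ·S = 0.0000.
(1,1): S=249.5700. Δ = (V_up−V_dn)/(S_up−S_dn) = (100.0000−0.0000)/(351.8937−167.2119) = 0.5415. V = [p*·100.0000 + (1−p*)·0.0000]/1.24 = 62.1186. B = V − Δ·S = -73.0166.
(0,0): S=177.0000. Δ = (V_up−V_dn)/(S_up−S_dn) = (62.1186−0.0000)/(249.5700−118.5900) = 0.4743. V = [p*·62.1186 + (1−p*)·0.0000]/1.24 = 38.5872. B = V − Δ·S = -45.3568.
Check: Δ(0,0)·S0 + B(0,0) = 38.5872 = V0.

(0,0): Delta=0.4743 Bond=-45.3568
(1,0): Delta=0.0000 Bond=0.0000
(1,1): Delta=0.5415 Bond=-73.0166
V0=38.5872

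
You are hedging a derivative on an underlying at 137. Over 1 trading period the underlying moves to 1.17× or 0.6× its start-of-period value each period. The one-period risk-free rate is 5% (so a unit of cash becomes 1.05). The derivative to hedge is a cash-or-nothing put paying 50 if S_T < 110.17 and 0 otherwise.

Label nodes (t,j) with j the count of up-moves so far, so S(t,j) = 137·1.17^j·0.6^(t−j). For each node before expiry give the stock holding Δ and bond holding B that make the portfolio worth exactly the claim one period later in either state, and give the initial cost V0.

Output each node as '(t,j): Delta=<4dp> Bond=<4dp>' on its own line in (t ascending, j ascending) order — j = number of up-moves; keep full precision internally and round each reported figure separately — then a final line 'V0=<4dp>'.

(0,0): Delta=-0.6403 Bond=97.7444
V0=10.0251

Risk-neutral probability p* = (R−d)/(u−d) = (1.05−0.6)/(1.17−0.6) = 0.7895.
At expiry t=1: V(1,0)=50.0000, V(1,1)=0.0000
(0,0): S=137.0000. Δ = (V_up−V_dn)/(S_up−S_dn) = (0.0000−50.0000)/(160.2900−82.2000) = -0.6403. V = [p*·0.0000 + (1−p*)·50.0000]/1.05 = 10.0251. B = V − Δ·S = 97.7444.
Each (Δ,B) replicates both successor values, so the strategy is self-financing and V0 is arbitrage-free.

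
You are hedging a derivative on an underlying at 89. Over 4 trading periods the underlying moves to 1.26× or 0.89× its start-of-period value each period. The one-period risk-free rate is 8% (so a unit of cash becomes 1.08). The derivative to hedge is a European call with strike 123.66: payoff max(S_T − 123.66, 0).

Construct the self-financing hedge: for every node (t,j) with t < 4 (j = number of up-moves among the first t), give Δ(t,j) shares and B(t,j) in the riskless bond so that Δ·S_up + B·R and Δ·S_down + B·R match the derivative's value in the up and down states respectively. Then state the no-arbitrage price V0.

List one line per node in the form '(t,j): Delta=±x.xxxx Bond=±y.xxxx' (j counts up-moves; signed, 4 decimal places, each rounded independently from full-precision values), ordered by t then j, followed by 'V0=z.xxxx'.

Since d<R<u, set p* = (R−d)/(u−d) = 0.5135; price each node as the discounted p*-expectation of its children.
Terminal payoffs: V(4,0)=0.0000, V(4,1)=0.0000, V(4,2)=0.0000, V(4,3)=34.7898, V(4,4)=100.6622
Node (3,0) S=62.7422: V=(p*·0.0000+(1−p*)·0.0000)/1.08=0.0000; Δ=(0.0000−0.0000)/(79.0552−55.8406)=0.0000; B=V−Δ·S=0.0000
Node (3,1) S=88.8261: V=(p*·0.0000+(1−p*)·0.0000)/1.08=0.0000; Δ=(0.0000−0.0000)/(111.9209−79.0552)=0.0000; B=V−Δ·S=0.0000
Node (3,2) S=125.7538: V=(p*·34.7898+(1−p*)·0.0000)/1.08=16.5417; Δ=(34.7898−0.0000)/(158.4498−111.9209)=0.7477; B=V−Δ·S=-77.4848
Node (3,3) S=178.0335: V=(p*·100.6622+(1−p*)·34.7898)/1.08=63.5335; Δ=(100.6622−34.7898)/(224.3222−158.4498)=1.0000; B=V−Δ·S=-114.5000
Node (2,0) S=70.4969: V=(p*·0.0000+(1−p*)·0.0000)/1.08=0.0000; Δ=(0.0000−0.0000)/(88.8261−62.7422)=0.0000; B=V−Δ·S=0.0000
Node (2,1) S=99.8046: V=(p*·16.5417+(1−p*)·0.0000)/1.08=7.8652; Δ=(16.5417−0.0000)/(125.7538−88.8261)=0.4479; B=V−Δ·S=-36.8421
Node (2,2) S=141.2964: V=(p*·63.5335+(1−p*)·16.5417)/1.08=37.6598; Δ=(63.5335−16.5417)/(178.0335−125.7538)=0.8989; B=V−Δ·S=-89.3450
Node (1,0) S=79.2100: V=(p*·7.8652+(1−p*)·0.0000)/1.08=3.7397; Δ=(7.8652−0.0000)/(99.8046−70.4969)=0.2684; B=V−Δ·S=-17.5175
Node (1,1) S=112.1400: V=(p*·37.6598+(1−p*)·7.8652)/1.08=21.4492; Δ=(37.6598−7.8652)/(141.2964−99.8046)=0.7181; B=V−Δ·S=-59.0769
Node (0,0) S=89.0000: V=(p*·21.4492+(1−p*)·3.7397)/1.08=11.8831; Δ=(21.4492−3.7397)/(112.1400−79.2100)=0.5378; B=V−Δ·S=-35.9804
Each (Δ,B) replicates both successor values, so the strategy is self-financing and V0 is arbitrage-free.

(0,0): Delta=0.5378 Bond=-35.9804
(1,0): Delta=0.2684 Bond=-17.5175
(1,1): Delta=0.7181 Bond=-59.0769
(2,0): Delta=0.0000 Bond=0.0000
(2,1): Delta=0.4479 Bond=-36.8421
(2,2): Delta=0.8989 Bond=-89.3450
(3,0): Delta=0.0000 Bond=0.0000
(3,1): Delta=0.0000 Bond=0.0000
(3,2): Delta=0.7477 Bond=-77.4848
(3,3): Delta=1.0000 Bond=-114.5000
V0=11.8831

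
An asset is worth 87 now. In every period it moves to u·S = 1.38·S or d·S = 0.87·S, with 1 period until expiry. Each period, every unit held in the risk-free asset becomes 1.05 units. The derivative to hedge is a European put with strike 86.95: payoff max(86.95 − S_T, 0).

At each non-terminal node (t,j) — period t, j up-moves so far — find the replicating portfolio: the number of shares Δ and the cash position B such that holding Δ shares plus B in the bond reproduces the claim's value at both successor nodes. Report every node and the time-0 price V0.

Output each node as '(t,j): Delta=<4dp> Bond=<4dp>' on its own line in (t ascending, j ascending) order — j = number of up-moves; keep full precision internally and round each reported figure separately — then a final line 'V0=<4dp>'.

(0,0): Delta=-0.2538 Bond=29.0174
V0=6.9389

No-arbitrage ⇒ martingale measure with p* = (R−d)/(u−d) = 0.3529.
Terminal payoffs: V(1,0)=11.2600, V(1,1)=0.0000
  t=0,j=0: stock 87.0000 → up 120.0600 (V=0.0000), down 75.6900 (V=11.2600). Price 6.9389; hedge Δ=-0.2538, bond B=29.0174.
Root portfolio cost Δ·87+B reproduces V0=6.9389.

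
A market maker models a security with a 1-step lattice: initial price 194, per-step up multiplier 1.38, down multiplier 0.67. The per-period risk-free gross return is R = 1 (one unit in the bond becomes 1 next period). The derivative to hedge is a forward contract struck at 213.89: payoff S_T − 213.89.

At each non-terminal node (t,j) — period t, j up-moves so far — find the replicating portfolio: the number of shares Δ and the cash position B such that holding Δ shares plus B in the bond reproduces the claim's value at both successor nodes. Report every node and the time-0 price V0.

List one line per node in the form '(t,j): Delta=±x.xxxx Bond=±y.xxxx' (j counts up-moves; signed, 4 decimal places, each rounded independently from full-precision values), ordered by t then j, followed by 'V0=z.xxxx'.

(0,0): Delta=1.0000 Bond=-213.8900
V0=-19.8900

Risk-neutral probability p* = (R−d)/(u−d) = (1−0.67)/(1.38−0.67) = 0.4648.
Payoff layer (t=1): V(1,0)=-83.9100, V(1,1)=53.8300
  t=0,j=0: stock 194.0000 → up 267.7200 (V=53.8300), down 129.9800 (V=-83.9100). Price -19.8900; hedge Δ=1.0000, bond B=-213.8900.
Check: Δ(0,0)·S0 + B(0,0) = -19.8900 = V0.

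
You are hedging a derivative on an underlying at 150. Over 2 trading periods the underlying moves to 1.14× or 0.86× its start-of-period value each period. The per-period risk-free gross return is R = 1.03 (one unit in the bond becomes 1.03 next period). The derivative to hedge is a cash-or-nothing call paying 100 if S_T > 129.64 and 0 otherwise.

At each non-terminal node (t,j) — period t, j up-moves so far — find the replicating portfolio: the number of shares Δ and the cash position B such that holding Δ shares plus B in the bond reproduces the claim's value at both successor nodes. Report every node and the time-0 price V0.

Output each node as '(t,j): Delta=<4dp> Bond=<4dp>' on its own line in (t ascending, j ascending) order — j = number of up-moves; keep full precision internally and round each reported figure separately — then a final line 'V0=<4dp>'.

Risk-neutral probability p* = (R−d)/(u−d) = (1.03−0.86)/(1.14−0.86) = 0.6071.
Payoff layer (t=2): V(2,0)=0.0000, V(2,1)=100.0000, V(2,2)=100.0000
(1,0): S=129.0000. Δ = (V_up−V_dn)/(S_up−S_dn) = (100.0000−0.0000)/(147.0600−110.9400) = 2.7685. V = [p*·100.0000 + (1−p*)·0.0000]/1.03 = 58.9459. B = V − Δ·S = -298.1969.
(1,1): S=171.0000. Δ = (V_up−V_dn)/(S_up−S_dn) = (100.0000−100.0000)/(194.9400−147.0600) = 0.0000. V = [p*·100.0000 + (1−p*)·100.0000]/1.03 = 97.0874. B = V − Δ·S = 97.0874.
(0,0): S=150.0000. Δ = (V_up−V_dn)/(S_up−S_dn) = (97.0874−58.9459)/(171.0000−129.0000) = 0.9081. V = [p*·97.0874 + (1−p*)·58.9459]/1.03 = 79.7119. B = V − Δ·S = -56.5077.
Root portfolio cost Δ·150+B reproduces V0=79.7119.

(0,0): Delta=0.9081 Bond=-56.5077
(1,0): Delta=2.7685 Bond=-298.1969
(1,1): Delta=0.0000 Bond=97.0874
V0=79.7119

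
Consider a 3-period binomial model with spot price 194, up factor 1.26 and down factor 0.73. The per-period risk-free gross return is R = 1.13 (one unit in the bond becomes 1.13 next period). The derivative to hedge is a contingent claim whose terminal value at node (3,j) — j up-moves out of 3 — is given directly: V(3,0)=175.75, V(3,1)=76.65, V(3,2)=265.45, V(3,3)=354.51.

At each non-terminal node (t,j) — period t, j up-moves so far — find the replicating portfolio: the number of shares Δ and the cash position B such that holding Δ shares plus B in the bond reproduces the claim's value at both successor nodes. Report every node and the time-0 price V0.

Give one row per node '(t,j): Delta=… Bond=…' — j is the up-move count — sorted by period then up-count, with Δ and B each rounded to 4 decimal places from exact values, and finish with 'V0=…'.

Since d<R<u, set p* = (R−d)/(u−d) = 0.7547; price each node as the discounted p*-expectation of its children.
Terminal values V(3,·): V(3,0)=175.7500, V(3,1)=76.6500, V(3,2)=265.4500, V(3,3)=354.5100
(2,0): S=103.3826. Δ = (V_up−V_dn)/(S_up−S_dn) = (76.6500−175.7500)/(130.2621−75.4693) = -1.8086. V = [p*·76.6500 + (1−p*)·175.7500]/1.13 = 89.3430. B = V − Δ·S = 276.3241.
(2,1): S=178.4412. Δ = (V_up−V_dn)/(S_up−S_dn) = (265.4500−76.6500)/(224.8359−130.2621) = 1.9963. V = [p*·265.4500 + (1−p*)·76.6500]/1.13 = 193.9297. B = V − Δ·S = -162.2967.
(2,2): S=307.9944. Δ = (V_up−V_dn)/(S_up−S_dn) = (354.5100−265.4500)/(388.0729−224.8359) = 0.5456. V = [p*·354.5100 + (1−p*)·265.4500]/1.13 = 294.3939. B = V − Δ·S = 126.3562.
(1,0): S=141.6200. Δ = (V_up−V_dn)/(S_up−S_dn) = (193.9297−89.3430)/(178.4412−103.3826) = 1.3934. V = [p*·193.9297 + (1−p*)·89.3430]/1.13 = 148.9171. B = V − Δ·S = -48.4163.
(1,1): S=244.4400. Δ = (V_up−V_dn)/(S_up−S_dn) = (294.3939−193.9297)/(307.9944−178.4412) = 0.7755. V = [p*·294.3939 + (1−p*)·193.9297]/1.13 = 238.7183. B = V − Δ·S = 49.1633.
(0,0): S=194.0000. Δ = (V_up−V_dn)/(S_up−S_dn) = (238.7183−148.9171)/(244.4400−141.6200) = 0.8734. V = [p*·238.7183 + (1−p*)·148.9171]/1.13 = 191.7625. B = V − Δ·S = 22.3262.
Root portfolio cost Δ·194+B reproduces V0=191.7625.

(0,0): Delta=0.8734 Bond=22.3262
(1,0): Delta=1.3934 Bond=-48.4163
(1,1): Delta=0.7755 Bond=49.1633
(2,0): Delta=-1.8086 Bond=276.3241
(2,1): Delta=1.9963 Bond=-162.2967
(2,2): Delta=0.5456 Bond=126.3562
V0=191.7625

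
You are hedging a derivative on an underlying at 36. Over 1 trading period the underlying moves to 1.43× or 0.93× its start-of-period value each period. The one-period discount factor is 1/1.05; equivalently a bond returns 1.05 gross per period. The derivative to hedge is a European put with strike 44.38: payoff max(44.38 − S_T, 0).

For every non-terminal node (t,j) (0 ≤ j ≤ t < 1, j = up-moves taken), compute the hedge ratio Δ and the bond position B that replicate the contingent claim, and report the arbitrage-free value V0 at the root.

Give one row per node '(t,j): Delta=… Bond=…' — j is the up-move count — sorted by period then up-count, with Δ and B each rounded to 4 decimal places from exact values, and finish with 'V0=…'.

(0,0): Delta=-0.6056 Bond=29.6895
V0=7.8895

Risk-neutral probability p* = (R−d)/(u−d) = (1.05−0.93)/(1.43−0.93) = 0.2400.
At expiry t=1: V(1,0)=10.9000, V(1,1)=0.0000
Node (0,0) S=36.0000: V=(p*·0.0000+(1−p*)·10.9000)/1.05=7.8895; Δ=(0.0000−10.9000)/(51.4800−33.4800)=-0.6056; B=V−Δ·S=29.6895
Self-financing check: at every node Δ·S+B equals the discounted successor values.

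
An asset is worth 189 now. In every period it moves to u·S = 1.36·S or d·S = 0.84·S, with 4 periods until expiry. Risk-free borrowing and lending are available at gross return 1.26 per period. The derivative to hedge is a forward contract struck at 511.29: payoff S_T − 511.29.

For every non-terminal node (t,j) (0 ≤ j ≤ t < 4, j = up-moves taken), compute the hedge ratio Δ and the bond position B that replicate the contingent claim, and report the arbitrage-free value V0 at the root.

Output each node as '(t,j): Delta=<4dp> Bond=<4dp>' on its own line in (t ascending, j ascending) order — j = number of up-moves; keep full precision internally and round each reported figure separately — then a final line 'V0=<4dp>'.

(0,0): Delta=1.0000 Bond=-202.8547
(1,0): Delta=1.0000 Bond=-255.5969
(1,1): Delta=1.0000 Bond=-255.5969
(2,0): Delta=1.0000 Bond=-322.0522
(2,1): Delta=1.0000 Bond=-322.0522
(2,2): Delta=1.0000 Bond=-322.0522
(3,0): Delta=1.0000 Bond=-405.7857
(3,1): Delta=1.0000 Bond=-405.7857
(3,2): Delta=1.0000 Bond=-405.7857
(3,3): Delta=1.0000 Bond=-405.7857
V0=-13.8547

Under the risk-neutral measure, an up-move has probability p* = (R−d)/(u−d) = 0.8077 and values discount at R = 1.26.
At expiry t=4: V(4,0)=-417.1923, V(4,1)=-358.9414, V(4,2)=-264.6303, V(4,3)=-111.9362, V(4,4)=135.2828
  t=3,j=0: stock 112.0211 → up 152.3486 (V=-358.9414), down 94.0977 (V=-417.1923). Price -293.7647; hedge Δ=1.0000, bond B=-405.7857.
  t=3,j=1: stock 181.3674 → up 246.6597 (V=-264.6303), down 152.3486 (V=-358.9414). Price -224.4183; hedge Δ=1.0000, bond B=-405.7857.
  t=3,j=2: stock 293.6425 → up 399.3538 (V=-111.9362), down 246.6597 (V=-264.6303). Price -112.1432; hedge Δ=1.0000, bond B=-405.7857.
  t=3,j=3: stock 475.4212 → up 646.5728 (V=135.2828), down 399.3538 (V=-111.9362). Price 69.6355; hedge Δ=1.0000, bond B=-405.7857.
  t=2,j=0: stock 133.3584 → up 181.3674 (V=-224.4183), down 112.0211 (V=-293.7647). Price -188.6938; hedge Δ=1.0000, bond B=-322.0522.
  t=2,j=1: stock 215.9136 → up 293.6425 (V=-112.1432), down 181.3674 (V=-224.4183). Price -106.1386; hedge Δ=1.0000, bond B=-322.0522.
  t=2,j=2: stock 349.5744 → up 475.4212 (V=69.6355), down 293.6425 (V=-112.1432). Price 27.5222; hedge Δ=1.0000, bond B=-322.0522.
  t=1,j=0: stock 158.7600 → up 215.9136 (V=-106.1386), down 133.3584 (V=-188.6938). Price -96.8369; hedge Δ=1.0000, bond B=-255.5969.
  t=1,j=1: stock 257.0400 → up 349.5744 (V=27.5222), down 215.9136 (V=-106.1386). Price 1.4431; hedge Δ=1.0000, bond B=-255.5969.
  t=0,j=0: stock 189.0000 → up 257.0400 (V=1.4431), down 158.7600 (V=-96.8369). Price -13.8547; hedge Δ=1.0000, bond B=-202.8547.
Each (Δ,B) replicates both successor values, so the strategy is self-financing and V0 is arbitrage-free.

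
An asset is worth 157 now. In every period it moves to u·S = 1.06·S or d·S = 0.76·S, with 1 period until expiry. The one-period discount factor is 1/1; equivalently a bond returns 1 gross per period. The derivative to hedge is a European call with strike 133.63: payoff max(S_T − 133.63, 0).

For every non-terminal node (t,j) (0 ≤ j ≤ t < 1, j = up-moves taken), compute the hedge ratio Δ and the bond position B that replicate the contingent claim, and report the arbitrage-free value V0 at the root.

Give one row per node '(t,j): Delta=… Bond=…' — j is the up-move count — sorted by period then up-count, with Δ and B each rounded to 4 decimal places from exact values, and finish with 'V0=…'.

(0,0): Delta=0.6962 Bond=-83.0680
V0=26.2320

Under the risk-neutral measure, an up-move has probability p* = (R−d)/(u−d) = 0.8000 and values discount at R = 1.
At expiry t=1: V(1,0)=0.0000, V(1,1)=32.7900
  t=0,j=0: stock 157.0000 → up 166.4200 (V=32.7900), down 119.3200 (V=0.0000). Price 26.2320; hedge Δ=0.6962, bond B=-83.0680.
Root portfolio cost Δ·157+B reproduces V0=26.2320.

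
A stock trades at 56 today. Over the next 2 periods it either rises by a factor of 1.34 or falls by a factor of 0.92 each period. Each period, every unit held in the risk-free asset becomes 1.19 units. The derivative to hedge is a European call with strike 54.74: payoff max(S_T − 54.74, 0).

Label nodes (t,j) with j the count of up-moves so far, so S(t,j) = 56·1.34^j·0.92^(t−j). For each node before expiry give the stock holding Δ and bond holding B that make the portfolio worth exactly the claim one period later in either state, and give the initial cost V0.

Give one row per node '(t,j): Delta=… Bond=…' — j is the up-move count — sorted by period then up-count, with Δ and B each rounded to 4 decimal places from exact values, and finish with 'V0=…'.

(0,0): Delta=0.9063 Bond=-32.7481
(1,0): Delta=0.6607 Bond=-26.3166
(1,1): Delta=1.0000 Bond=-46.0000
V0=18.0058

The replicating-portfolio and risk-neutral prices coincide; use p* = (1.19−0.92)/(1.34−0.92) = 0.6429 for the latter.
At expiry t=2: V(2,0)=0.0000, V(2,1)=14.2968, V(2,2)=45.8136
  t=1,j=0: stock 51.5200 → up 69.0368 (V=14.2968), down 47.3984 (V=0.0000). Price 7.7234; hedge Δ=0.6607, bond B=-26.3166.
  t=1,j=1: stock 75.0400 → up 100.5536 (V=45.8136), down 69.0368 (V=14.2968). Price 29.0400; hedge Δ=1.0000, bond B=-46.0000.
  t=0,j=0: stock 56.0000 → up 75.0400 (V=29.0400), down 51.5200 (V=7.7234). Price 18.0058; hedge Δ=0.9063, bond B=-32.7481.
Root portfolio cost Δ·56+B reproduces V0=18.0058.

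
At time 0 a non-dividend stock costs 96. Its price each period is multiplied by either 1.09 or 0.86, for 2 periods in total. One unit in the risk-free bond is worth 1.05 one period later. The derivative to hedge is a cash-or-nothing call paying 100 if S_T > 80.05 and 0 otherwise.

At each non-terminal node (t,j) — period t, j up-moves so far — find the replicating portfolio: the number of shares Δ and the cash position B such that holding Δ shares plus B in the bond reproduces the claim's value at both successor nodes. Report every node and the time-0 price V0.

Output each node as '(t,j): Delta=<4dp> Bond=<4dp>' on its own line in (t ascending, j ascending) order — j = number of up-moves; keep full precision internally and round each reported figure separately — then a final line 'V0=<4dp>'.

(0,0): Delta=0.7501 Bond=15.9459
(1,0): Delta=5.2663 Bond=-356.1077
(1,1): Delta=0.0000 Bond=95.2381
V0=87.9596

Risk-neutral probability p* = (R−d)/(u−d) = (1.05−0.86)/(1.09−0.86) = 0.8261.
Payoff layer (t=2): V(2,0)=0.0000, V(2,1)=100.0000, V(2,2)=100.0000
  t=1,j=0: stock 82.5600 → up 89.9904 (V=100.0000), down 71.0016 (V=0.0000). Price 78.6749; hedge Δ=5.2663, bond B=-356.1077.
  t=1,j=1: stock 104.6400 → up 114.0576 (V=100.0000), down 89.9904 (V=100.0000). Price 95.2381; hedge Δ=0.0000, bond B=95.2381.
  t=0,j=0: stock 96.0000 → up 104.6400 (V=95.2381), down 82.5600 (V=78.6749). Price 87.9596; hedge Δ=0.7501, bond B=15.9459.
Check: Δ(0,0)·S0 + B(0,0) = 87.9596 = V0.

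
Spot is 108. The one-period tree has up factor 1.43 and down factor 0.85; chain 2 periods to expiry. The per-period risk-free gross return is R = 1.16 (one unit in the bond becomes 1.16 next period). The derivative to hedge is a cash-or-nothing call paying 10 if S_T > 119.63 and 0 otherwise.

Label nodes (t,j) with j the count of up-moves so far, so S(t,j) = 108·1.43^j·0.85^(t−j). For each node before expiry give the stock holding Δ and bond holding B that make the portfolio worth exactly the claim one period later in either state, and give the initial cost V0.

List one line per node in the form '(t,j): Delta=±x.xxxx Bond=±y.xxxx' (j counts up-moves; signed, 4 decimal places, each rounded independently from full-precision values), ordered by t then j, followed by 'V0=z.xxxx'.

The replicating-portfolio and risk-neutral prices coincide; use p* = (1.16−0.85)/(1.43−0.85) = 0.5345 for the latter.
At expiry t=2: V(2,0)=0.0000, V(2,1)=10.0000, V(2,2)=10.0000
Node (1,0) S=91.8000: V=(p*·10.0000+(1−p*)·0.0000)/1.16=4.6076; Δ=(10.0000−0.0000)/(131.2740−78.0300)=0.1878; B=V−Δ·S=-12.6338
Node (1,1) S=154.4400: V=(p*·10.0000+(1−p*)·10.0000)/1.16=8.6207; Δ=(10.0000−10.0000)/(220.8492−131.2740)=0.0000; B=V−Δ·S=8.6207
Node (0,0) S=108.0000: V=(p*·8.6207+(1−p*)·4.6076)/1.16=5.8211; Δ=(8.6207−4.6076)/(154.4400−91.8000)=0.0641; B=V−Δ·S=-1.0980
Self-financing check: at every node Δ·S+B equals the discounted successor values.

(0,0): Delta=0.0641 Bond=-1.0980
(1,0): Delta=0.1878 Bond=-12.6338
(1,1): Delta=0.0000 Bond=8.6207
V0=5.8211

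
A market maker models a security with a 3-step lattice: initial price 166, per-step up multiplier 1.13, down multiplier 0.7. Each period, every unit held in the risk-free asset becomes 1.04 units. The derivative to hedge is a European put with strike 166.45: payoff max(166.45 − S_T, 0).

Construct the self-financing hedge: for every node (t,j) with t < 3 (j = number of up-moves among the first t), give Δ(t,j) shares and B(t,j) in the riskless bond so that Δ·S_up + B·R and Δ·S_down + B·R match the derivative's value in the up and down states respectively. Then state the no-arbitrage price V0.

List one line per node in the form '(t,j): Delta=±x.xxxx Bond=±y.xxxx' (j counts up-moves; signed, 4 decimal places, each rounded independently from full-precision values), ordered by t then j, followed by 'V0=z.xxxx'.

Under the risk-neutral measure, an up-move has probability p* = (R−d)/(u−d) = 0.7907 and values discount at R = 1.04.
Payoff layer (t=3): V(3,0)=109.5120, V(3,1)=74.5358, V(3,2)=18.0742, V(3,3)=0.0000
(2,0): S=81.3400. Δ = (V_up−V_dn)/(S_up−S_dn) = (74.5358−109.5120)/(91.9142−56.9380) = -1.0000. V = [p*·74.5358 + (1−p*)·109.5120]/1.04 = 78.7081. B = V − Δ·S = 160.0481.
(2,1): S=131.3060. Δ = (V_up−V_dn)/(S_up−S_dn) = (18.0742−74.5358)/(148.3758−91.9142) = -1.0000. V = [p*·18.0742 + (1−p*)·74.5358]/1.04 = 28.7421. B = V − Δ·S = 160.0481.
(2,2): S=211.9654. Δ = (V_up−V_dn)/(S_up−S_dn) = (0.0000−18.0742)/(239.5209−148.3758) = -0.1983. V = [p*·0.0000 + (1−p*)·18.0742]/1.04 = 3.6375. B = V − Δ·S = 45.6705.
(1,0): S=116.2000. Δ = (V_up−V_dn)/(S_up−S_dn) = (28.7421−78.7081)/(131.3060−81.3400) = -1.0000. V = [p*·28.7421 + (1−p*)·78.7081]/1.04 = 37.6924. B = V − Δ·S = 153.8924.
(1,1): S=187.5800. Δ = (V_up−V_dn)/(S_up−S_dn) = (3.6375−28.7421)/(211.9654−131.3060) = -0.3112. V = [p*·3.6375 + (1−p*)·28.7421]/1.04 = 8.5499. B = V − Δ·S = 66.9327.
(0,0): S=166.0000. Δ = (V_up−V_dn)/(S_up−S_dn) = (8.5499−37.6924)/(187.5800−116.2000) = -0.4083. V = [p*·8.5499 + (1−p*)·37.6924]/1.04 = 14.0861. B = V − Δ·S = 81.8592.
The time-0 hedge costs 14.0861, which is the no-arbitrage price.

(0,0): Delta=-0.4083 Bond=81.8592
(1,0): Delta=-1.0000 Bond=153.8924
(1,1): Delta=-0.3112 Bond=66.9327
(2,0): Delta=-1.0000 Bond=160.0481
(2,1): Delta=-1.0000 Bond=160.0481
(2,2): Delta=-0.1983 Bond=45.6705
V0=14.0861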